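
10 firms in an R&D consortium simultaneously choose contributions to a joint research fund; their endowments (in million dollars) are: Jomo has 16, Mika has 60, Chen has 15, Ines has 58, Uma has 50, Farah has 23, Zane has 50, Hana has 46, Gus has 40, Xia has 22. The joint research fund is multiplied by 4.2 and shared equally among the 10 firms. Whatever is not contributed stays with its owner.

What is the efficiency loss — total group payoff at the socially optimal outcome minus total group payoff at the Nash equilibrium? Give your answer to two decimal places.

The private return per contributed unit is 4.2/10 = 0.4200 < 1 for every player regardless of endowment, so the Nash equilibrium is zero contribution and the group total is Σ E_j = 16 + 60 + 15 + 58 + 50 + 23 + 50 + 46 + 40 + 22 = 380.
Each contributed unit returns 4.200 to the group, so the social optimum is full contribution by everyone: group total = 4.200 × 380 = 1596.00.
Efficiency loss = (4.200 − 1) × 380 = 1216.00.

1216.00 million dollars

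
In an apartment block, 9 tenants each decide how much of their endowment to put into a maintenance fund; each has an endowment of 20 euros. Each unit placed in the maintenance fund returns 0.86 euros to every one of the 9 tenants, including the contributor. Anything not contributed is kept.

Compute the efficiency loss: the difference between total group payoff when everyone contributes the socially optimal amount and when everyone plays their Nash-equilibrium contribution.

The private return per contributed unit is 0.86 < 1, so contributing 0 is dominant for every player. At the Nash equilibrium everyone keeps their 20, and the group total is 9 × 20 = 180.
Each contributed unit returns 7.740 to the group as a whole (0.86 to each of 9 players), which exceeds 1, so the social optimum is full contribution: group total = 7.740 × 180 = 1393.20.
Efficiency loss = 1393.20 − 180 = 1213.20.

1213.20 euros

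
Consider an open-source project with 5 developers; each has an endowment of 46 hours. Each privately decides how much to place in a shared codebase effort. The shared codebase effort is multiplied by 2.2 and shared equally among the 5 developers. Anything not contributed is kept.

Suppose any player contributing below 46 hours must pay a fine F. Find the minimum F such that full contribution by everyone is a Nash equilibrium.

Given the others contribute fully, the best deviation is to contribute 0 (any partial contribution still incurs the fine and gives up units whose private return 0.4400 is below 1).
Deviating from 46 to 0 saves 46 hours but forfeits the deviator's share of the drop in the shared codebase effort: 2.2/5 × 46 = 20.24.
So the deviation gain is 46 − 20.24 = 25.76, and the fine must be at least 25.76 hours to wipe it out.

25.76 hours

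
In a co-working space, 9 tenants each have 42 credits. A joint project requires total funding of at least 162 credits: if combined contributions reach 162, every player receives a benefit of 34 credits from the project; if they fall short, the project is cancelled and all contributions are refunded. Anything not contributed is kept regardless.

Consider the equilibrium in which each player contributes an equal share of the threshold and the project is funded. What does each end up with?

58 credits

Equal share of the threshold: 162/9 = 18.
At this profile no one gains by cutting their contribution: any cut drops the total below 162, the project is cancelled, contributions are refunded, and the deviator ends with 42, which is less than 42 − 18 + 34 = 58. Contributing more than 18 just wastes the excess. So contributing exactly 18 is a best response.
Each player's payoff: 42 − 18 + 34 = 58.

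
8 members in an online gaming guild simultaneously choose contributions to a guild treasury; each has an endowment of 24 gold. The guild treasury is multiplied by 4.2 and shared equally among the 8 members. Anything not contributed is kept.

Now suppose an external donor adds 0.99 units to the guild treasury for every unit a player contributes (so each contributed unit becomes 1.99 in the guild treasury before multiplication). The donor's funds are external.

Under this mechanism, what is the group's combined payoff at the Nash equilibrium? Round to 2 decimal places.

The effective private return per unit is now 4.2 × 1.99 / 8 = 1.0448 > 1, so every player's dominant strategy flips to full contribution.
So the Nash equilibrium is full contribution by all 8; the group earns 4.2 × 1.99 × 192 = 1604.74.

1604.74 gold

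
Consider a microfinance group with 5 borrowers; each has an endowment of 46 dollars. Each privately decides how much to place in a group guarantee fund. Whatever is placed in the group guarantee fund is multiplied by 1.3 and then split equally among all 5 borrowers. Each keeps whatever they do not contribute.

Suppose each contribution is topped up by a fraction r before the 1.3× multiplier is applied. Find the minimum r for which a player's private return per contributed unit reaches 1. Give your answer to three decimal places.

With matching at rate r, one contributed unit becomes (1 + r) in the group guarantee fund and returns 1.3 × (1 + r) / 5 to the contributor.
Setting this equal to 1: 1 + r = 5/1.3 = 3.8462.
So the minimum matching rate is r = 3.8462 − 1 = 2.846.

2.846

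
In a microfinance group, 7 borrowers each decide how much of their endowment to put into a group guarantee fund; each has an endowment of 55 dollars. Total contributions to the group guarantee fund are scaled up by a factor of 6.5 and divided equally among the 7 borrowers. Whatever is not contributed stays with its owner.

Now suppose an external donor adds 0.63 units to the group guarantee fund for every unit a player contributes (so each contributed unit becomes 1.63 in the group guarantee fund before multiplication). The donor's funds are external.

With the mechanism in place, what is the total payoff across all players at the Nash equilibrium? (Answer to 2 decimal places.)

With the mechanism, a contributed unit returns 6.5 × 1.63 / 7 = 1.5136 per unit of net cost to the contributor — now above 1 — so contributing fully is weakly dominant for every player.
At the Nash equilibrium everyone contributes 55. Group total payoff = 6.5 × 1.63 × 385 = 4079.08.

4079.08 dollars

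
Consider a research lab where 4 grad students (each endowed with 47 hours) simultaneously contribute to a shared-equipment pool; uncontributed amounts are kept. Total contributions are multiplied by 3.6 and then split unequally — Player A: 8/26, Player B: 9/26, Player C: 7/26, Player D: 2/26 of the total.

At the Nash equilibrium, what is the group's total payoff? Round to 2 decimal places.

432.40 hours

For player j, contributing a unit is worthwhile iff 3.6 × (j's share) ≥ 1, i.e. iff j's share is at least 0.2778.
The shares above 0.2778 belong to Player A and Player B, contributing 47 each; the remaining 2 contribute 0. Total contributed: 94.
The shared-equipment pool pays out 3.6 × 94 = 338.40 in total (split across the unequal shares, but the aggregate is all that matters for the group sum).
The 2 free-riders keep 47 each, adding 94. Group total = 94 + 338.40 = 432.40.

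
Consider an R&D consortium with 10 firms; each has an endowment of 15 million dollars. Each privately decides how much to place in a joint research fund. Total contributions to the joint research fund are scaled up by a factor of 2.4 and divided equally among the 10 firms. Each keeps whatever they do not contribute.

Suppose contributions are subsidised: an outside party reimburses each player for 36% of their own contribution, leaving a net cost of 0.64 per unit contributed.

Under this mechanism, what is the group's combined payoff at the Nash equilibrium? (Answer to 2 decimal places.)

Even with the mechanism, each unit contributed returns only (2.4/10) / 0.64 = 0.3750 per unit of net cost, so contributing nothing is still dominant.
At the Nash equilibrium no one contributes; group total payoff = 10 × 15 = 150.

150.00 million dollars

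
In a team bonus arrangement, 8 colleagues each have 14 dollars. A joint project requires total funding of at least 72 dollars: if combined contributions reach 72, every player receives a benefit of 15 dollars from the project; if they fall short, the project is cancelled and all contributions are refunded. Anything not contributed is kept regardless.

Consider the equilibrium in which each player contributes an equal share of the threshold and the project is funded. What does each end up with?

Equal share of the threshold: 72/8 = 9.
At this profile no one gains by cutting their contribution: any cut drops the total below 72, the project is cancelled, contributions are refunded, and the deviator ends with 14, which is less than 14 − 9 + 15 = 20. Contributing more than 9 just wastes the excess. So contributing exactly 9 is a best response.
Each player's payoff: 14 − 9 + 15 = 20.

20 dollars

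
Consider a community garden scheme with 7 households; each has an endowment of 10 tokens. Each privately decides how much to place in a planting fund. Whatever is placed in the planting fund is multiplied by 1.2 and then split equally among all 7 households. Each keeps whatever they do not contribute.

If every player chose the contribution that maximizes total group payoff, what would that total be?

Each contributed unit returns 1.200 to the group as a whole (0.1714 to each of 7 players), which exceeds 1, so the social optimum is full contribution: group total = 1.200 × 70 = 84.00.

84.00 tokens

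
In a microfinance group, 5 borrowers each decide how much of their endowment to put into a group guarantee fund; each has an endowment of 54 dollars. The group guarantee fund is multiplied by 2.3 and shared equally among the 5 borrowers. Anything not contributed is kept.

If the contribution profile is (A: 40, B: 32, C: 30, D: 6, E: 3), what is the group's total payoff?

414.30 dollars

Total contributed: 40 + 32 + 30 + 6 + 3 = 111; total kept: 5 × 54 − 111 = 159.
The group guarantee fund pays out 2.3 × 111 = 255.30 in aggregate.
Group total = 159 + 255.30 = 414.30.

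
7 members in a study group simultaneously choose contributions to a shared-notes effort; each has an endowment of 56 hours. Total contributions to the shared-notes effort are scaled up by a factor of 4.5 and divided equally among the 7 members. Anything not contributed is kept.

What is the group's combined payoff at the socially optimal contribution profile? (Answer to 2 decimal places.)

1764.00 hours

Each contributed unit returns 4.500 to the group as a whole (0.6429 to each of 7 players), which exceeds 1, so the social optimum is full contribution: group total = 4.500 × 392 = 1764.00.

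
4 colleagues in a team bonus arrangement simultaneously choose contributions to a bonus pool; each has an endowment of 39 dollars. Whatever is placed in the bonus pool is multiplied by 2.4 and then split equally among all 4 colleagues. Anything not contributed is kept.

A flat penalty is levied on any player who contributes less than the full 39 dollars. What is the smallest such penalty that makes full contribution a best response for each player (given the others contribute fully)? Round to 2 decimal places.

15.60 dollars

Given the others contribute fully, the best deviation is to contribute 0 (any partial contribution still incurs the fine and gives up units whose private return 0.6000 is below 1).
Deviating from 39 to 0 saves 39 dollars but forfeits the deviator's share of the drop in the bonus pool: 2.4/4 × 39 = 23.40.
So the deviation gain is 39 − 23.40 = 15.60, and the fine must be at least 15.60 dollars to wipe it out.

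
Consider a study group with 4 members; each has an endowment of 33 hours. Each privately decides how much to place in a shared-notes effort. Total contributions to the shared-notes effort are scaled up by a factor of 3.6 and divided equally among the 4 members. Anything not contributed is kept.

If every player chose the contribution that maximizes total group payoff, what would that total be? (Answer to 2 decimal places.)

475.20 hours

Each contributed unit returns 3.600 to the group as a whole (0.9000 to each of 4 players), which exceeds 1, so the social optimum is full contribution: group total = 3.600 × 132 = 475.20.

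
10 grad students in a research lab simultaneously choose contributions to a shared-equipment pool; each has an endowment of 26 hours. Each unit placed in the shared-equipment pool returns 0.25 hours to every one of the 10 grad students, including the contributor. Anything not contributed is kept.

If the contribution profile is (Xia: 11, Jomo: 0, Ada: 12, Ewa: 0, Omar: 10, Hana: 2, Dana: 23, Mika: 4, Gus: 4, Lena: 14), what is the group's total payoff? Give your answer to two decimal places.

Total contributed: 11 + 0 + 12 + 0 + 10 + 2 + 23 + 4 + 4 + 14 = 80; total kept: 10 × 26 − 80 = 180.
The shared-equipment pool pays out 0.25 × 10 × 80 = 200.00 in aggregate.
Group total = 180 + 200.00 = 380.00.

380.00 hours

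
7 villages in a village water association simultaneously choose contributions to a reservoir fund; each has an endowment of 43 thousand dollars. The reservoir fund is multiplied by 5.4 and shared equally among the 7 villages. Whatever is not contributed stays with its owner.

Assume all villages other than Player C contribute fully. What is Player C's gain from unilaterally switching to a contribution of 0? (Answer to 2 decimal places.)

Switching from a contribution of 43 to 0 lets Player C keep an extra 43 thousand dollars, but lowers the reservoir fund by 43, which costs Player C their own share of that drop: 5.4/7 × 43 = 33.17.
Net gain = 43 − 33.17 = 9.83. The private return per contributed unit (0.7714) is below 1, so free-riding is indeed the best response regardless of what the others do.

9.83 thousand dollars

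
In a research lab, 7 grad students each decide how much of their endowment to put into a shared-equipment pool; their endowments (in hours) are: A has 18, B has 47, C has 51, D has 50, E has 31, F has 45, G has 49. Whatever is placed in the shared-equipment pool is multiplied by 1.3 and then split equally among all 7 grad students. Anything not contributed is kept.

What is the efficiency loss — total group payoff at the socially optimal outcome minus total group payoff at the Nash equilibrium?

87.30 hours

The private return per contributed unit is 1.3/7 = 0.1857 < 1 for every player regardless of endowment, so the Nash equilibrium is zero contribution and the group total is Σ E_j = 18 + 47 + 51 + 50 + 31 + 45 + 49 = 291.
Each contributed unit returns 1.300 to the group, so the social optimum is full contribution by everyone: group total = 1.300 × 291 = 378.30.
Efficiency loss = (1.300 − 1) × 291 = 87.30.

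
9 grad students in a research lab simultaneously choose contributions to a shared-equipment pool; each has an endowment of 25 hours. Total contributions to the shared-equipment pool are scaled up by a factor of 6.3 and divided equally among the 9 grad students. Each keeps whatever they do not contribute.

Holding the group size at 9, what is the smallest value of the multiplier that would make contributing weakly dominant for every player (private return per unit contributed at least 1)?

A contributed unit returns (multiplier)/9 to its contributor.
This reaches 1 exactly when the multiplier is 9.

9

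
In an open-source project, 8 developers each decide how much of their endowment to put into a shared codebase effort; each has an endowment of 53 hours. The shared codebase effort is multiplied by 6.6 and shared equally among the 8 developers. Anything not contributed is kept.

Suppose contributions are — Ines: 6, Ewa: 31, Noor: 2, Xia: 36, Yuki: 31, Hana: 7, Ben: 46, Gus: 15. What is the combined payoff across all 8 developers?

1398.40 hours

Total contributed: 6 + 31 + 2 + 36 + 31 + 7 + 46 + 15 = 174; total kept: 8 × 53 − 174 = 250.
The shared codebase effort pays out 6.6 × 174 = 1148.40 in aggregate.
Group total = 250 + 1148.40 = 1398.40.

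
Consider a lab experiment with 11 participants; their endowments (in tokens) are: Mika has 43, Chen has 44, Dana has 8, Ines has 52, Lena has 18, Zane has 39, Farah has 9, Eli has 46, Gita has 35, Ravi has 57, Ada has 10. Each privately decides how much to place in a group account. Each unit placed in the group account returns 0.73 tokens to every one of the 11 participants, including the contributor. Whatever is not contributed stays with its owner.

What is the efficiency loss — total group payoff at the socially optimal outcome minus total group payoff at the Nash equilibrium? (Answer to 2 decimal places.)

2537.83 tokens

The private return per contributed unit is 0.73 < 1 for everyone, so the Nash equilibrium is zero contribution and the group total is Σ E_j = 43 + 44 + 8 + 52 + 18 + 39 + 9 + 46 + 35 + 57 + 10 = 361.
Each contributed unit returns 8.030 to the group, so the social optimum is full contribution by everyone: group total = 8.030 × 361 = 2898.83.
Efficiency loss = (8.030 − 1) × 361 = 2537.83.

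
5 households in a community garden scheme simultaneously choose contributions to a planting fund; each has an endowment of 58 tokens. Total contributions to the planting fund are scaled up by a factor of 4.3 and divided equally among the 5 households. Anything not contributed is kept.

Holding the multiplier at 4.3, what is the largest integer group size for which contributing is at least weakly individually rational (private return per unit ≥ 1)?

Private return per unit is 4.3/(group size), which is ≥ 1 whenever the group size is ≤ 4.3.
The largest such integer is 4.

4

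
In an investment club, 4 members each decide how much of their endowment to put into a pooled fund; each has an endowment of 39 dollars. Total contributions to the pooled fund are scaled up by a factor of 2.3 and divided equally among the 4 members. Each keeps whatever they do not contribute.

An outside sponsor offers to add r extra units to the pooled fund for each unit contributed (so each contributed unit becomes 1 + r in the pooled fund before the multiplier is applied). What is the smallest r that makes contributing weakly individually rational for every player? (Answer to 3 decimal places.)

With matching at rate r, one contributed unit becomes (1 + r) in the pooled fund and returns 2.3 × (1 + r) / 4 to the contributor.
Setting this equal to 1: 1 + r = 4/2.3 = 1.7391.
So the minimum matching rate is r = 1.7391 − 1 = 0.739.

0.739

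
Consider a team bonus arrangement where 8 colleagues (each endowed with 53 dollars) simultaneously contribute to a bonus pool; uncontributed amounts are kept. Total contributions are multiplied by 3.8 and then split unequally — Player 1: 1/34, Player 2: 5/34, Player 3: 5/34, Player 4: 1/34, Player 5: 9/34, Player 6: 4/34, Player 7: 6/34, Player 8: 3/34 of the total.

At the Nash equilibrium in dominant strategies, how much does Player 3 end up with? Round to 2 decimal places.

82.62 dollars

For player j, contributing a unit is worthwhile iff 3.8 × (j's share) ≥ 1, i.e. iff j's share is at least 0.2632.
Player 5 alone (share 9/34) is above the threshold, contributing 53; the remaining 7 contribute 0. Total contributed: 53.
Player 3 keeps 53 and receives 3.8 × 53 × 5/34 = 29.62 from the bonus pool, for a payoff of 82.62.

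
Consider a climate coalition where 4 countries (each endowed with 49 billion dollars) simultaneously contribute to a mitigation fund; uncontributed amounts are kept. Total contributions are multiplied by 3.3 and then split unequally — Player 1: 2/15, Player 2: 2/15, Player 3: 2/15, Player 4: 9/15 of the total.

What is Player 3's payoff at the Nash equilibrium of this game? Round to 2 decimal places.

Player j's private return per contributed unit is 3.3 × (j's share). Contributing is weakly dominant for j when that share is at least 1/3.3 = 0.3030, and contributing 0 is dominant otherwise.
The only share above 0.3030 is Player 4's 9/15, contributing 49; the remaining 3 contribute 0. Total contributed: 49.
Player 3 keeps 49 and receives 3.3 × 49 × 2/15 = 21.56 from the mitigation fund, for a payoff of 70.56.

70.56 billion dollars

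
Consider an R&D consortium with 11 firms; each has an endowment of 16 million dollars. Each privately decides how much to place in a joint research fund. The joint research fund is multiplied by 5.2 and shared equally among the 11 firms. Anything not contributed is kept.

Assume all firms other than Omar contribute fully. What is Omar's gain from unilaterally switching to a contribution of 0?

8.44 million dollars

Switching from a contribution of 16 to 0 lets Omar keep an extra 16 million dollars, but lowers the joint research fund by 16, which costs Omar their own share of that drop: 5.2/11 × 16 = 7.56.
Net gain = 16 − 7.56 = 8.44. The private return per contributed unit (0.4727) is below 1, so free-riding is indeed the best response regardless of what the others do.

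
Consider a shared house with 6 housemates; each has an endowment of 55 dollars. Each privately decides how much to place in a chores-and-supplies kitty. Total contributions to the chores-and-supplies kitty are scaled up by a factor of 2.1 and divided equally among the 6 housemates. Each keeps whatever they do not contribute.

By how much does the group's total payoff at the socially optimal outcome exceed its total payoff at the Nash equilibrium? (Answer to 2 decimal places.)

Each contributed unit returns 2.1/6 = 0.3500 to its contributor — below 1 — so contributing 0 is dominant for every player. At the Nash equilibrium everyone keeps their 55, and the group total is 6 × 55 = 330.
Each contributed unit returns 2.100 to the group as a whole (0.3500 to each of 6 players), which exceeds 1, so the social optimum is full contribution: group total = 2.100 × 330 = 693.00.
Efficiency loss = 693.00 − 330 = 363.00.

363.00 dollars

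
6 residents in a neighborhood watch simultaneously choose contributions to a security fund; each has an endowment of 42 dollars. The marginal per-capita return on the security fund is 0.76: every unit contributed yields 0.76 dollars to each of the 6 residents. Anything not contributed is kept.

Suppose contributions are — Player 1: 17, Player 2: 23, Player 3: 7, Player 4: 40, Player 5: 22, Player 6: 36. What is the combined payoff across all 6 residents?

Total contributed: 17 + 23 + 7 + 40 + 22 + 36 = 145; total kept: 6 × 42 − 145 = 107.
The security fund pays out 0.76 × 6 × 145 = 661.20 in aggregate.
Group total = 107 + 661.20 = 768.20.

768.20 dollars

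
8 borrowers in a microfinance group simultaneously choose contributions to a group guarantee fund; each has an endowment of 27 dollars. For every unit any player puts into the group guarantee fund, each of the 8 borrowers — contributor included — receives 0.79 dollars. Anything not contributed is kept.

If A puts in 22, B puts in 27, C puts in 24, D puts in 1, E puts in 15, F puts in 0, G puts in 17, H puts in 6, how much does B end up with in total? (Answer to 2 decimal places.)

88.48 dollars

Total contributed: 22 + 27 + 24 + 1 + 15 + 0 + 17 + 6 = 112.
Each receives 0.79 × 112 = 88.48 from the group guarantee fund.
B keeps 27 − 27 = 0, so B's payoff is 0 + 88.48 = 88.48.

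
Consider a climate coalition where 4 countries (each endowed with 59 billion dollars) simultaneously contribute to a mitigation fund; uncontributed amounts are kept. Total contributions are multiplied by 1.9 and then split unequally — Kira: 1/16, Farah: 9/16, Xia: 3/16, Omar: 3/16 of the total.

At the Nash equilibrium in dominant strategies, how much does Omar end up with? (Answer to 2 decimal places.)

80.02 billion dollars

For player j, contributing a unit is worthwhile iff 1.9 × (j's share) ≥ 1, i.e. iff j's share is at least 0.5263.
The only share above 0.5263 is Farah's 9/16, contributing 59; the remaining 3 contribute 0. Total contributed: 59.
Omar keeps 59 and receives 1.9 × 59 × 3/16 = 21.02 from the mitigation fund, for a payoff of 80.02.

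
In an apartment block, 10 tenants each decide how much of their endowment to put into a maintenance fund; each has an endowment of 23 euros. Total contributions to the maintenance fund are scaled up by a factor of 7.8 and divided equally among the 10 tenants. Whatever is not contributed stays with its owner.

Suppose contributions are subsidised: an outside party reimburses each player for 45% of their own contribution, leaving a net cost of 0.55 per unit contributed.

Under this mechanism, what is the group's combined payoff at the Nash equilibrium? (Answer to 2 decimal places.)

1897.50 euros

Under the mechanism each unit contributed yields (7.8/10) / 0.55 = 1.4182 back to its contributor per unit of net cost, which exceeds 1, making full contribution the dominant choice for everyone.
So the Nash equilibrium is full contribution by all 10; the group earns 10 × (23 × 0.45 + 7.8 × 23) = 1897.50.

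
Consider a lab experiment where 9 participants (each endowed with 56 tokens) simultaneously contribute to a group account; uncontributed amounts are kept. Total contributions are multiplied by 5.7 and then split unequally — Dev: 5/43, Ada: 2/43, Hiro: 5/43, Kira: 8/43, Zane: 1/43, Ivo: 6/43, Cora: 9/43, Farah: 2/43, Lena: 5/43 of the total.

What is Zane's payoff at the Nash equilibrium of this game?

70.85 tokens

Player j's private return per contributed unit is 5.7 × (j's share). Contributing is weakly dominant for j when that share is at least 1/5.7 = 0.1754, and contributing 0 is dominant otherwise.
The shares above 0.1754 belong to Kira and Cora, contributing 56 each; the remaining 7 contribute 0. Total contributed: 112.
Zane keeps 56 and receives 5.7 × 112 × 1/43 = 14.85 from the group account, for a payoff of 70.85.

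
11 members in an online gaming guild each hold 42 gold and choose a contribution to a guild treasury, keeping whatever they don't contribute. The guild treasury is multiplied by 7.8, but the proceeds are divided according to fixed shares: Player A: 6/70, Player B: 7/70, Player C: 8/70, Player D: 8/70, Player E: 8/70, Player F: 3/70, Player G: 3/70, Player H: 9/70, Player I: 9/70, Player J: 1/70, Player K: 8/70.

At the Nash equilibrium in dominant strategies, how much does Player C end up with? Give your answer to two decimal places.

116.88 gold

A player with share s gets back 7.8·s per unit contributed, so full contribution is dominant for anyone with s > 1/7.8 = 0.1282 and zero contribution is dominant for anyone below.
The shares above 0.1282 belong to Player H and Player I, contributing 42 each; the remaining 9 contribute 0. Total contributed: 84.
Player C keeps 42 and receives 7.8 × 84 × 8/70 = 74.88 from the guild treasury, for a payoff of 116.88.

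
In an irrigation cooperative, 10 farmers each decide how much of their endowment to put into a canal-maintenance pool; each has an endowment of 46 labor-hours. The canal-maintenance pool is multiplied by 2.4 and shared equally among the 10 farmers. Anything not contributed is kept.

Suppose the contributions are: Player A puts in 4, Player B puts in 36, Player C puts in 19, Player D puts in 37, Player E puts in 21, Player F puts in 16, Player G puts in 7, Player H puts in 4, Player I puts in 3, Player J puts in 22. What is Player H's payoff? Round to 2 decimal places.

82.56 labor-hours

Total contributed: 4 + 36 + 19 + 37 + 21 + 16 + 7 + 4 + 3 + 22 = 169.
Each receives 2.4 × 169 / 10 = 40.56 from the canal-maintenance pool.
Player H keeps 46 − 4 = 42, so Player H's payoff is 42 + 40.56 = 82.56.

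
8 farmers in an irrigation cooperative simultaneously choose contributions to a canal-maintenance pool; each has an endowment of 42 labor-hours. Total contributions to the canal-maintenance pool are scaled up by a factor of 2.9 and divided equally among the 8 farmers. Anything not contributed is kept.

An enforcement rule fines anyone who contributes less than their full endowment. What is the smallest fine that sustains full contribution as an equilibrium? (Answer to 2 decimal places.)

26.78 labor-hours

Given the others contribute fully, the best deviation is to contribute 0 (any partial contribution still incurs the fine and gives up units whose private return 0.3625 is below 1).
Deviating from 42 to 0 saves 42 labor-hours but forfeits the deviator's share of the drop in the canal-maintenance pool: 2.9/8 × 42 = 15.22.
So the deviation gain is 42 − 15.22 = 26.78, and the fine must be at least 26.78 labor-hours to wipe it out.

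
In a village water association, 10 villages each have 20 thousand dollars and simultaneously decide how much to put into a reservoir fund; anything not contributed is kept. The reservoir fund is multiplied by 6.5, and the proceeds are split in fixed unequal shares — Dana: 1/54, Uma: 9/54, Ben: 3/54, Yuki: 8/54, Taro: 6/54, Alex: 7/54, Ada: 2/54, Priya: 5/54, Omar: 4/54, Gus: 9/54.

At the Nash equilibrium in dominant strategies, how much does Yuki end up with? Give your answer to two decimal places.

58.52 thousand dollars

A player with share s gets back 6.5·s per unit contributed, so full contribution is dominant for anyone with s > 1/6.5 = 0.1538 and zero contribution is dominant for anyone below.
The shares above 0.1538 belong to Uma and Gus, contributing 20 each; the remaining 8 contribute 0. Total contributed: 40.
Yuki keeps 20 and receives 6.5 × 40 × 8/54 = 38.52 from the reservoir fund, for a payoff of 58.52.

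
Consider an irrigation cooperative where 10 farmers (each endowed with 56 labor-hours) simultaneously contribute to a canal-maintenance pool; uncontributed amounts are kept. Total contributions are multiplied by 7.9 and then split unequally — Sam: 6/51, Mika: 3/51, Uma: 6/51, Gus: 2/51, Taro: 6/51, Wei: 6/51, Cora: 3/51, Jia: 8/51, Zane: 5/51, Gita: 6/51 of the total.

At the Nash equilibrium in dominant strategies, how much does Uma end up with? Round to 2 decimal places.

108.05 labor-hours

Player j's private return per contributed unit is 7.9 × (j's share). Contributing is weakly dominant for j when that share is at least 1/7.9 = 0.1266, and contributing 0 is dominant otherwise.
Jia alone (share 8/51) is above the threshold, contributing 56; the remaining 9 contribute 0. Total contributed: 56.
Uma keeps 56 and receives 7.9 × 56 × 6/51 = 52.05 from the canal-maintenance pool, for a payoff of 108.05.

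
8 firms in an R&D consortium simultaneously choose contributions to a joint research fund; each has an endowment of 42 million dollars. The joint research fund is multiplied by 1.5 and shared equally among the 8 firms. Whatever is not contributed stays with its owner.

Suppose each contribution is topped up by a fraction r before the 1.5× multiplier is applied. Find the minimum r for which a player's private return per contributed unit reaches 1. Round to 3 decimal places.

4.333

With matching at rate r, one contributed unit becomes (1 + r) in the joint research fund and returns 1.5 × (1 + r) / 8 to the contributor.
Setting this equal to 1: 1 + r = 8/1.5 = 5.3333.
So the minimum matching rate is r = 5.3333 − 1 = 4.333.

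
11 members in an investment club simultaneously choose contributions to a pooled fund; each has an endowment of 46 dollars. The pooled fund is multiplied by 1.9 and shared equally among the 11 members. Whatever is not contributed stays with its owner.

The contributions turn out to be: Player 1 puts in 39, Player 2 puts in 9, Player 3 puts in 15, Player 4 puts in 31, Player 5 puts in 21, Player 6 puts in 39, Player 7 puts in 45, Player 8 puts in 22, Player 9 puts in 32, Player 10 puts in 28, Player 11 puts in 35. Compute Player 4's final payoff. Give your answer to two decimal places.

Total contributed: 39 + 9 + 15 + 31 + 21 + 39 + 45 + 22 + 32 + 28 + 35 = 316.
Each receives 1.9 × 316 / 11 = 54.58 from the pooled fund.
Player 4 keeps 46 − 31 = 15, so Player 4's payoff is 15 + 54.58 = 69.58.

69.58 dollars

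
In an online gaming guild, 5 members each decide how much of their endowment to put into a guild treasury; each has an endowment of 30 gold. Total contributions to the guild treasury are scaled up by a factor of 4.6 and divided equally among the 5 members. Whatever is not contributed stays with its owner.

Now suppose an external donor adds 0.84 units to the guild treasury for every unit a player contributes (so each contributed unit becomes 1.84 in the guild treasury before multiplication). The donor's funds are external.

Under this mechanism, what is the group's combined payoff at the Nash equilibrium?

1269.60 gold

With the mechanism, a contributed unit returns 4.6 × 1.84 / 5 = 1.6928 per unit of net cost to the contributor — now above 1 — so contributing fully is weakly dominant for every player.
At the Nash equilibrium everyone contributes 30. Group total payoff = 4.6 × 1.84 × 150 = 1269.60.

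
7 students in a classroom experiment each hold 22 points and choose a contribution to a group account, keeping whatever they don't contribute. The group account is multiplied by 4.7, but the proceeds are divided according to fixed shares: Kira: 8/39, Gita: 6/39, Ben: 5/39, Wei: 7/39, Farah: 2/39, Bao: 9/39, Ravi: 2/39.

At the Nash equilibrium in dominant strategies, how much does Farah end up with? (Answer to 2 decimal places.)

27.30 points

Each unit j contributes comes back to j as 4.7 × (j's share), so j prefers to contribute only if that share exceeds 1/4.7 = 0.2128; otherwise keeping the unit dominates.
Only Bao (9/39) clears that bar, contributing 22; the remaining 6 contribute 0. Total contributed: 22.
Farah keeps 22 and receives 4.7 × 22 × 2/39 = 5.30 from the group account, for a payoff of 27.30.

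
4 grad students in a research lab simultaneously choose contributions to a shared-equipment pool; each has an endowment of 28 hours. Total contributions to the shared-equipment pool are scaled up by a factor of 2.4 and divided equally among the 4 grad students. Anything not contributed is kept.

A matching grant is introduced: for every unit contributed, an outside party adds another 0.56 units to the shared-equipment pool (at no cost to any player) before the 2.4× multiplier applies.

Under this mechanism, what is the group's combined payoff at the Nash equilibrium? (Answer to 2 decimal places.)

112.00 hours

Even with the mechanism, each unit contributed returns only 2.4 × 1.56 / 4 = 0.9360 per unit of net cost, so contributing nothing is still dominant.
Everyone keeps their endowment and the group total is 4 × 28 = 112.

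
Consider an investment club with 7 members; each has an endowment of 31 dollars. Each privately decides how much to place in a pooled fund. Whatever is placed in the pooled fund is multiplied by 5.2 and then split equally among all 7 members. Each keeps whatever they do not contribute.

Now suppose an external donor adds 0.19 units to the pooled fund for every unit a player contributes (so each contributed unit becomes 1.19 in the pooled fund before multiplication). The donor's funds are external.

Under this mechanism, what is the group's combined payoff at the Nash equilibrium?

217.00 dollars

Even with the mechanism, each unit contributed returns only 5.2 × 1.19 / 7 = 0.8840 per unit of net cost, so contributing nothing is still dominant.
At the Nash equilibrium no one contributes; group total payoff = 7 × 31 = 217.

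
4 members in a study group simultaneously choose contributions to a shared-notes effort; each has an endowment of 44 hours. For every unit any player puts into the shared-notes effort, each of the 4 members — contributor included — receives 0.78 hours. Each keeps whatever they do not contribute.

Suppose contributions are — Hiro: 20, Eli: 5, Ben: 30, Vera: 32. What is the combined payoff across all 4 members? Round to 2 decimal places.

Total contributed: 20 + 5 + 30 + 32 = 87; total kept: 4 × 44 − 87 = 89.
The shared-notes effort pays out 0.78 × 4 × 87 = 271.44 in aggregate.
Group total = 89 + 271.44 = 360.44.

360.44 hours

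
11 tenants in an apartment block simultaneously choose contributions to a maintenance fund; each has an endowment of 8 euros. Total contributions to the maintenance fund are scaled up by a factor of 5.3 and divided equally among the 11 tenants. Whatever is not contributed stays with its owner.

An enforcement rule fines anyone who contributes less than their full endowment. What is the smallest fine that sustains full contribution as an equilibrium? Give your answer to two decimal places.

4.15 euros

Given the others contribute fully, the best deviation is to contribute 0 (any partial contribution still incurs the fine and gives up units whose private return 0.4818 is below 1).
Deviating from 8 to 0 saves 8 euros but forfeits the deviator's share of the drop in the maintenance fund: 5.3/11 × 8 = 3.85.
So the deviation gain is 8 − 3.85 = 4.15, and the fine must be at least 4.15 euros to wipe it out.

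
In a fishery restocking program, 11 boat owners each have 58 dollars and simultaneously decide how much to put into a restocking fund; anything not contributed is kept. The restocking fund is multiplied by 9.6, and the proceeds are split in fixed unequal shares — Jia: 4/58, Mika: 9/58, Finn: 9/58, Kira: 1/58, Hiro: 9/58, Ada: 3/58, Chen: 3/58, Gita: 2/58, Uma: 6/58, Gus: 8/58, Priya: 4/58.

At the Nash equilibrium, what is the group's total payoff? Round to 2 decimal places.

2633.20 dollars

Player j's private return per contributed unit is 9.6 × (j's share). Contributing is weakly dominant for j when that share is at least 1/9.6 = 0.1042, and contributing 0 is dominant otherwise.
Mika, Finn, Hiro and Gus clear that bar, contributing 58 each; the remaining 7 contribute 0. Total contributed: 232.
The restocking fund pays out 9.6 × 232 = 2227.20 in total (split across the unequal shares, but the aggregate is all that matters for the group sum).
The 7 free-riders keep 58 each, adding 406. Group total = 406 + 2227.20 = 2633.20.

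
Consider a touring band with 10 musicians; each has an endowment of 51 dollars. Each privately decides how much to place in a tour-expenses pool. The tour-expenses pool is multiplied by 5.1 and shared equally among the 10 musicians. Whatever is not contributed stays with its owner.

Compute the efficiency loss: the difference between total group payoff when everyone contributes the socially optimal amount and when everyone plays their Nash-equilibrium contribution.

2091.00 dollars

Each contributed unit returns 5.1/10 = 0.5100 to its contributor — below 1 — so contributing 0 is dominant for every player. At the Nash equilibrium everyone keeps their 51, and the group total is 10 × 51 = 510.
Each contributed unit returns 5.100 to the group as a whole (0.5100 to each of 10 players), which exceeds 1, so the social optimum is full contribution: group total = 5.100 × 510 = 2601.00.
Efficiency loss = 2601.00 − 510 = 2091.00.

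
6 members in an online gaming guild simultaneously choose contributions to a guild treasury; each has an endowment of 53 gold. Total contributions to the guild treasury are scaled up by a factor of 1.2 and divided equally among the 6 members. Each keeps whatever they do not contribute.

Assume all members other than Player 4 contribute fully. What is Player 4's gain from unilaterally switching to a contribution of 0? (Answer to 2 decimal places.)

42.40 gold

Switching from a contribution of 53 to 0 lets Player 4 keep an extra 53 gold, but lowers the guild treasury by 53, which costs Player 4 their own share of that drop: 1.2/6 × 53 = 10.60.
Net gain = 53 − 10.60 = 42.40. The private return per contributed unit (0.2000) is below 1, so free-riding is indeed the best response regardless of what the others do.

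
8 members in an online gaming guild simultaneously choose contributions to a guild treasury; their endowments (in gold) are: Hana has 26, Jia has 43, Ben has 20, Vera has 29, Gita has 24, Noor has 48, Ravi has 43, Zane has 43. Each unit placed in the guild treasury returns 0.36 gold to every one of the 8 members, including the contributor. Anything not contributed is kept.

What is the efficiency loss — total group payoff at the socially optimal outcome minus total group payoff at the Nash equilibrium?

The private return per contributed unit is 0.36 < 1 for everyone, so the Nash equilibrium is zero contribution and the group total is Σ E_j = 26 + 43 + 20 + 29 + 24 + 48 + 43 + 43 = 276.
Each contributed unit returns 2.880 to the group, so the social optimum is full contribution by everyone: group total = 2.880 × 276 = 794.88.
Efficiency loss = (2.880 − 1) × 276 = 518.88.

518.88 gold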